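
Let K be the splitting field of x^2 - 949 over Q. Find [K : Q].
[K : Q] = 2

f(x) = x^2 - 949 factors as (x - √949)(x + √949). The splitting field is K = Q(√949). Since 949 is squarefree and > 1, it is not a perfect square, so x^2 - 949 is irreducible over Q and [Q(√949) : Q] = 2. Hence [K : Q] = 2.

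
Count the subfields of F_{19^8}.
F_{19^8} has 4 subfields

The subfields of F_{p^n} are exactly the fields F_{p^d} for d | n (each is the fixed field of the unique index-d subgroup of Gal(F_{p^n}/F_p) ≅ Z/nZ). The divisors of n = 8 are {1, 2, 4, 8}, giving 4 subfields: F_{19^1}, F_{19^2}, F_{19^4}, F_{19^8}.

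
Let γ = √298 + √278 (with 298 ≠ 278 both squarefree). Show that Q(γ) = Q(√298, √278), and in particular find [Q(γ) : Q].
[Q(γ) : Q] = 4 (equivalently, Q(γ) = Q(√298, √278))

Obviously Q(γ) ⊆ Q(√298, √278), and [Q(√298, √278):Q] = 4 (since 298, 278 are distinct squarefree integers > 1 with 82844 not a perfect square). To show equality we compute the minimal polynomial of γ. From γ = √298 + √278: γ^2 = 298 + 2√(82844) + 278 = 576 + 2√(82844), so γ^2 - 576 = 2√(82844); squaring, (γ^2 - 576)^2 = 4·82844, i.e. γ^4 - 1152γ^2 + 331776 - 331376 = 0, i.e. γ^4 - 1152γ^2 + 400 = 0. So γ is a root of x^4 - 1152x^2 + 400. This polynomial is irreducible over Q: it has no rational root (each ±√298 ± √278 is irrational), and any factorization into two quadratics over Q would force √(82844) ∈ Q (pairing opposite roots) or √298, √278 ∈ Q (other pairings), all impossible. Hence [Q(γ):Q] = 4 = [Q(√298, √278):Q], so Q(γ) = Q(√298, √278).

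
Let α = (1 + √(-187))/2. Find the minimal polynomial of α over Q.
m_α(x) = x^2 - x + 47

From 2α - 1 = √(-187), squaring gives (2α - 1)^2 = -187, i.e. 4α^2 - 4α + 1 = -187, so α^2 - α + (1 + 187)/4 = 0. Since -187 ≡ 1 (mod 4), (1 + 187)/4 = 47 ∈ Z. The polynomial x^2 - x + 47 has discriminant 1 - 4·(47) = -187, which is not a perfect square in Q (d = -187 is squarefree and ≠ 1), so x^2 - x + 47 is irreducible over Q. It is the minimal polynomial of α.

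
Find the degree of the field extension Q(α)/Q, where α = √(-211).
[Q(α):Q] = 2

[Q(α):Q] equals the degree of the minimal polynomial of α. Here α^2 = -211 and x^2 + 211 is irreducible (d = -211 is squarefree, ≠ 1, hence not a square), so deg(m_α) = 2. Thus [Q(α):Q] = 2.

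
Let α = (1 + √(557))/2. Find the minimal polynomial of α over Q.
m_α(x) = x^2 - x - 139

From 2α - 1 = √(557), squaring gives (2α - 1)^2 = 557, i.e. 4α^2 - 4α + 1 = 557, so α^2 - α + (1 - 557)/4 = 0. Since 557 ≡ 1 (mod 4), (1 - 557)/4 = -139 ∈ Z. The polynomial x^2 - x - 139 has discriminant 1 - 4·(-139) = 557, which is not a perfect square in Q (d = 557 is squarefree and ≠ 1), so x^2 - x - 139 is irreducible over Q. It is the minimal polynomial of α.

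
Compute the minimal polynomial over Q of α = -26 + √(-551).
m_α(x) = x^2 + 52x + 1227

From α + 26 = √(-551), squaring gives (α + 26)^2 = -551, i.e. α^2 + 52α + 676 = -551, so α^2 + 52α + 1227 = 0. The discriminant of x^2 + 52x + 1227 is (52)^2 - 4·(1227) = 2704 - 4908 = -2204, and 4·(-551) is not a perfect square in Q since -551 is squarefree and ≠ 1. Hence x^2 + 52x + 1227 is irreducible over Q and is the minimal polynomial of α.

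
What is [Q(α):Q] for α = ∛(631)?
[Q(α):Q] = 3

The minimal polynomial of α is x^3 - 631, irreducible over Q since 631 is not a perfect cube (so x^3 - 631 has no rational root). Hence [Q(α):Q] = deg(m_α) = 3.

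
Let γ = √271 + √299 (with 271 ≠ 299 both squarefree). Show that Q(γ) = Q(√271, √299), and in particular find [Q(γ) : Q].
[Q(γ) : Q] = 4 (equivalently, Q(γ) = Q(√271, √299))

Obviously Q(γ) ⊆ Q(√271, √299), and [Q(√271, √299):Q] = 4 (since 271, 299 are distinct squarefree integers > 1 with 81029 not a perfect square). To show equality we compute the minimal polynomial of γ. From γ = √271 + √299: γ^2 = 271 + 2√(81029) + 299 = 570 + 2√(81029), so γ^2 - 570 = 2√(81029); squaring, (γ^2 - 570)^2 = 4·81029, i.e. γ^4 - 1140γ^2 + 324900 - 324116 = 0, i.e. γ^4 - 1140γ^2 + 784 = 0. So γ is a root of x^4 - 1140x^2 + 784. This polynomial is irreducible over Q: it has no rational root (each ±√271 ± √299 is irrational), and any factorization into two quadratics over Q would force √(81029) ∈ Q (pairing opposite roots) or √271, √299 ∈ Q (other pairings), all impossible. Hence [Q(γ):Q] = 4 = [Q(√271, √299):Q], so Q(γ) = Q(√271, √299).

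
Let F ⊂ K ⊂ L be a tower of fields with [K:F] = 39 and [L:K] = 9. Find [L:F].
[L:F] = 351

The tower law says that for any tower of field extensions F ⊂ K ⊂ L with finite degrees, [L:F] = [L:K] · [K:F]. Here this gives [L:F] = 9 · 39 = 351.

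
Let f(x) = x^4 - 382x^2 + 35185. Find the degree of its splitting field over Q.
[K : Q] = 4

Solving the quadratic in x^2: x^2 = (382 ± √(382^2 - 4·35185))/2 = (382 ± √5184)/2 = (382 ± 72)/2, giving x^2 = 227 or x^2 = 155. So f(x) = (x^2 - 227)(x^2 - 155) and the roots of f are ±√227, ±√155. Hence the splitting field is K = Q(√227, √155). Since 227 and 155 are distinct squarefree integers > 1, their product 35185 is not a perfect square, so √155 ∉ Q(√227). By the tower law [K:Q] = [Q(√227,√155):Q(√227)] · [Q(√227):Q] = 2 · 2 = 4.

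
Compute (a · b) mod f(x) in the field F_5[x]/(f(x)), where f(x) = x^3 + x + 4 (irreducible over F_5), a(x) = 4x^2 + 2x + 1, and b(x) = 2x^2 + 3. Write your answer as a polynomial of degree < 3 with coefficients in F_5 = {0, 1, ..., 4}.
a · b ≡ x^2 + 2 (mod f(x))

Multiply in F_5[x]: a(x)·b(x) = (4x^2 + 2x + 1)·(2x^2 + 3) = 3x^4 + 4x^3 + 4x^2 + x + 3. This has degree ≥ 3, so divide by f(x) over F_5: 3x^4 + 4x^3 + 4x^2 + x + 3 = (3x + 4)·(x^3 + x + 4) + (x^2 + 2). Hence a·b ≡ x^2 + 2 (mod f). (F_5[x]/(f) is a field with 5^3 = 125 elements since f is irreducible of degree 3.)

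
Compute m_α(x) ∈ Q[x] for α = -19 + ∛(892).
m_α(x) = x^3 + 57x^2 + 1083x + 5967

Set β = α + 19 = ∛(892), so β^3 = 892. Then (α + 19)^3 - 892 = 0, i.e. α is a root of g(x) = (x + 19)^3 - 892 = x^3 + 57x^2 + 1083x + 5967. Since g(x) = h(x + 19) where h(x) = x^3 - 892, and h is irreducible over Q (because 892 is not a perfect cube, so h has no rational root, and a monic cubic with no rational root is irreducible), g is also irreducible (irreducibility is preserved under the substitution x → x + 19). Hence m_α(x) = x^3 + 57x^2 + 1083x + 5967.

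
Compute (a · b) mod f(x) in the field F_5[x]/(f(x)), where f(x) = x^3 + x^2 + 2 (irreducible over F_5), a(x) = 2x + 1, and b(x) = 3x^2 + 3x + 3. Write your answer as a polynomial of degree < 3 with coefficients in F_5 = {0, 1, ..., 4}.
a · b ≡ 3x^2 + 4x + 1 (mod f(x))

Multiply in F_5[x]: a(x)·b(x) = (2x + 1)·(3x^2 + 3x + 3) = x^3 + 4x^2 + 4x + 3. This has degree ≥ 3, so divide by f(x) over F_5: x^3 + 4x^2 + 4x + 3 = (1)·(x^3 + x^2 + 2) + (3x^2 + 4x + 1). Hence a·b ≡ 3x^2 + 4x + 1 (mod f). (F_5[x]/(f) is a field with 5^3 = 125 elements since f is irreducible of degree 3.)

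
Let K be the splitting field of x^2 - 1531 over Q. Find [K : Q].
[K : Q] = 2

f(x) = x^2 - 1531 factors as (x - √1531)(x + √1531). The splitting field is K = Q(√1531). Since 1531 is squarefree and > 1, it is not a perfect square, so x^2 - 1531 is irreducible over Q and [Q(√1531) : Q] = 2. Hence [K : Q] = 2.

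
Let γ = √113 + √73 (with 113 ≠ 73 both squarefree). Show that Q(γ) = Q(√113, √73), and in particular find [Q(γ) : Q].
[Q(γ) : Q] = 4 (equivalently, Q(γ) = Q(√113, √73))

Obviously Q(γ) ⊆ Q(√113, √73), and [Q(√113, √73):Q] = 4 (since 113, 73 are distinct squarefree integers > 1 with 8249 not a perfect square). To show equality we compute the minimal polynomial of γ. From γ = √113 + √73: γ^2 = 113 + 2√(8249) + 73 = 186 + 2√(8249), so γ^2 - 186 = 2√(8249); squaring, (γ^2 - 186)^2 = 4·8249, i.e. γ^4 - 372γ^2 + 34596 - 32996 = 0, i.e. γ^4 - 372γ^2 + 1600 = 0. So γ is a root of x^4 - 372x^2 + 1600. This polynomial is irreducible over Q: it has no rational root (each ±√113 ± √73 is irrational), and any factorization into two quadratics over Q would force √(8249) ∈ Q (pairing opposite roots) or √113, √73 ∈ Q (other pairings), all impossible. Hence [Q(γ):Q] = 4 = [Q(√113, √73):Q], so Q(γ) = Q(√113, √73).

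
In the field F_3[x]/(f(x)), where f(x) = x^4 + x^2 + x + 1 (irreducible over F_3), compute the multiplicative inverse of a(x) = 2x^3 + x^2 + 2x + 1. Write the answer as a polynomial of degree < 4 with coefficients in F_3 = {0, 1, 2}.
a(x)^(-1) ≡ 2x^3 + x (mod f(x))

Since f is irreducible over F_3, F_3[x]/(f) is a field and a(x) ≠ 0 has an inverse. Apply the extended Euclidean algorithm to f(x) and a(x) in F_3[x]: f(x) = (2x + 2)·a(x) + (x^2 + x + 2);  a(x) = (2x + 2)·(x^2 + x + 2) + (2x);  (x^2 + x + 2) = (2x + 2)·(2x) + (2). The last nonzero remainder is the constant 2 = gcd(f, a) in F_3. Back-substituting through the division chain expresses 2 = s(x)·a(x) + t(x)·f(x) with s(x) ≡ x^3 + 2x (mod f), so (x^3 + 2x)·a(x) ≡ 2 (mod f). Multiplying by 2^(-1) ≡ 2 in F_3 gives a(x)^(-1) ≡ 2·(x^3 + 2x) ≡ 2x^3 + x (mod f). Check: (2x^3 + x^2 + 2x + 1)·(2x^3 + x) = x^6 + 2x^5 + 2x^2 + x ≡ 1 (mod x^4 + x^2 + x + 1).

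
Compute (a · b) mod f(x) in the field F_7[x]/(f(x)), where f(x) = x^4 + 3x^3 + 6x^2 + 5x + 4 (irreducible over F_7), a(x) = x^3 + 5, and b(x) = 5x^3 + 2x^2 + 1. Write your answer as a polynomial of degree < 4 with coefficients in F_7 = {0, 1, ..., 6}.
a · b ≡ 3x^3 + x^2 + 4 (mod f(x))

Multiply in F_7[x]: a(x)·b(x) = (x^3 + 5)·(5x^3 + 2x^2 + 1) = 5x^6 + 2x^5 + 5x^3 + 3x^2 + 5. This has degree ≥ 4, so divide by f(x) over F_7: 5x^6 + 2x^5 + 5x^3 + 3x^2 + 5 = (5x^2 + x + 2)·(x^4 + 3x^3 + 6x^2 + 5x + 4) + (3x^3 + x^2 + 4). Hence a·b ≡ 3x^3 + x^2 + 4 (mod f). (F_7[x]/(f) is a field with 7^4 = 2401 elements since f is irreducible of degree 4.)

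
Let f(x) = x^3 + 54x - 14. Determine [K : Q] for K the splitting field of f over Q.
[K : Q] = 6

By the rational root test, any rational root of the monic integer polynomial f(x) = x^3 + 54x - 14 must be an integer dividing the constant term -14, i.e. one of ±{1, 2, 7, 14}. Evaluating: f(1) = 41, f(-1) = -69, f(2) = 102, f(-2) = -130, f(7) = 707, f(-7) = -735, f(14) = 3486, f(-14) = -3514; none is 0, so f has no rational root and is therefore irreducible over Q (a cubic with no linear factor over a field is irreducible). For an irreducible cubic, the Galois group is A_3 or S_3 according as the discriminant disc(f) = -4a^3 - 27b^2 = -4·(54)^3 - 27·(-14)^2 = -635148 is or is not a square in Q. Here disc(f) = -635148 is not a perfect square in Q, so the Galois group of f over Q is not contained in A_3 and must be all of S_3. The splitting field has degree |S_3| = 6 over Q, so [K : Q] = 6.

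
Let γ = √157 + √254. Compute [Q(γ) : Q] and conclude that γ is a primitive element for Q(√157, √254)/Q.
[Q(γ) : Q] = 4 (equivalently, Q(γ) = Q(√157, √254))

Obviously Q(γ) ⊆ Q(√157, √254), and [Q(√157, √254):Q] = 4 (since 157, 254 are distinct squarefree integers > 1 with 39878 not a perfect square). To show equality we compute the minimal polynomial of γ. From γ = √157 + √254: γ^2 = 157 + 2√(39878) + 254 = 411 + 2√(39878), so γ^2 - 411 = 2√(39878); squaring, (γ^2 - 411)^2 = 4·39878, i.e. γ^4 - 822γ^2 + 168921 - 159512 = 0, i.e. γ^4 - 822γ^2 + 9409 = 0. So γ is a root of x^4 - 822x^2 + 9409. This polynomial is irreducible over Q: it has no rational root (each ±√157 ± √254 is irrational), and any factorization into two quadratics over Q would force √(39878) ∈ Q (pairing opposite roots) or √157, √254 ∈ Q (other pairings), all impossible. Hence [Q(γ):Q] = 4 = [Q(√157, √254):Q], so Q(γ) = Q(√157, √254).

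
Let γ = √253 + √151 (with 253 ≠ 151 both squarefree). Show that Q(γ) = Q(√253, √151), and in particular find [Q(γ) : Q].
[Q(γ) : Q] = 4 (equivalently, Q(γ) = Q(√253, √151))

Obviously Q(γ) ⊆ Q(√253, √151), and [Q(√253, √151):Q] = 4 (since 253, 151 are distinct squarefree integers > 1 with 38203 not a perfect square). To show equality we compute the minimal polynomial of γ. From γ = √253 + √151: γ^2 = 253 + 2√(38203) + 151 = 404 + 2√(38203), so γ^2 - 404 = 2√(38203); squaring, (γ^2 - 404)^2 = 4·38203, i.e. γ^4 - 808γ^2 + 163216 - 152812 = 0, i.e. γ^4 - 808γ^2 + 10404 = 0. So γ is a root of x^4 - 808x^2 + 10404. This polynomial is irreducible over Q: it has no rational root (each ±√253 ± √151 is irrational), and any factorization into two quadratics over Q would force √(38203) ∈ Q (pairing opposite roots) or √253, √151 ∈ Q (other pairings), all impossible. Hence [Q(γ):Q] = 4 = [Q(√253, √151):Q], so Q(γ) = Q(√253, √151).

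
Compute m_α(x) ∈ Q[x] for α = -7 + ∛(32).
m_α(x) = x^3 + 21x^2 + 147x + 311

Set β = α + 7 = ∛(32), so β^3 = 32. Then (α + 7)^3 - 32 = 0, i.e. α is a root of g(x) = (x + 7)^3 - 32 = x^3 + 21x^2 + 147x + 311. Since g(x) = h(x + 7) where h(x) = x^3 - 32, and h is irreducible over Q (because 32 is not a perfect cube, so h has no rational root, and a monic cubic with no rational root is irreducible), g is also irreducible (irreducibility is preserved under the substitution x → x + 7). Hence m_α(x) = x^3 + 21x^2 + 147x + 311.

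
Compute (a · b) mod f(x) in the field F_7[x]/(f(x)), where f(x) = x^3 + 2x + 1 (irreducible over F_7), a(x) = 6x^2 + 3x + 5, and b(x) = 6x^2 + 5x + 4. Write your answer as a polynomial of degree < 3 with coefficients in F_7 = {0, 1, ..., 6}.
a · b ≡ 4x^2 + 3x (mod f(x))

Multiply in F_7[x]: a(x)·b(x) = (6x^2 + 3x + 5)·(6x^2 + 5x + 4) = x^4 + 6x^3 + 6x^2 + 2x + 6. This has degree ≥ 3, so divide by f(x) over F_7: x^4 + 6x^3 + 6x^2 + 2x + 6 = (x + 6)·(x^3 + 2x + 1) + (4x^2 + 3x). Hence a·b ≡ 4x^2 + 3x (mod f). (F_7[x]/(f) is a field with 7^3 = 343 elements since f is irreducible of degree 3.)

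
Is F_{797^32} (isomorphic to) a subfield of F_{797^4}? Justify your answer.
No: F_{797^32} is not a subfield of F_{797^4}

F_{p^m} embeds in F_{p^n} iff m | n. Here 32 ∤ 4 (since 4 = 0·32 + 4 with remainder 4 ≠ 0), so F_{797^32} is not a subfield of F_{797^4}. Equivalently: if it were, the tower law would give 32 = [F_{797^32}:F_797] dividing [F_{797^4}:F_797] = 4, contradiction.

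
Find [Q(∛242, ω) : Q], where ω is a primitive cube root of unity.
[Q(∛242, ω) : Q] = 6

[Q(∛242):Q] = 3 (min poly x^3 - 242, irreducible since 242 is not a perfect cube). [Q(ω):Q] = 2 (min poly x^2 + x + 1). Since Q(∛242) ⊂ R and ω ∉ R, we have ω ∉ Q(∛242), so x^2 + x + 1 remains irreducible over Q(∛242) and [Q(∛242, ω) : Q(∛242)] = 2. By the tower law, [Q(∛242, ω) : Q] = 3 · 2 = 6. (In fact Q(∛242, ω) is the splitting field of x^3 - 242 over Q.)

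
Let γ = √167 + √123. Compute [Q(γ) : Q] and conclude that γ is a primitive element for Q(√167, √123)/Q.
[Q(γ) : Q] = 4 (equivalently, Q(γ) = Q(√167, √123))

Obviously Q(γ) ⊆ Q(√167, √123), and [Q(√167, √123):Q] = 4 (since 167, 123 are distinct squarefree integers > 1 with 20541 not a perfect square). To show equality we compute the minimal polynomial of γ. From γ = √167 + √123: γ^2 = 167 + 2√(20541) + 123 = 290 + 2√(20541), so γ^2 - 290 = 2√(20541); squaring, (γ^2 - 290)^2 = 4·20541, i.e. γ^4 - 580γ^2 + 84100 - 82164 = 0, i.e. γ^4 - 580γ^2 + 1936 = 0. So γ is a root of x^4 - 580x^2 + 1936. This polynomial is irreducible over Q: it has no rational root (each ±√167 ± √123 is irrational), and any factorization into two quadratics over Q would force √(20541) ∈ Q (pairing opposite roots) or √167, √123 ∈ Q (other pairings), all impossible. Hence [Q(γ):Q] = 4 = [Q(√167, √123):Q], so Q(γ) = Q(√167, √123).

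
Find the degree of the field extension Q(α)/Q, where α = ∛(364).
[Q(α):Q] = 3

The minimal polynomial of α is x^3 - 364, irreducible over Q since 364 is not a perfect cube (so x^3 - 364 has no rational root). Hence [Q(α):Q] = deg(m_α) = 3.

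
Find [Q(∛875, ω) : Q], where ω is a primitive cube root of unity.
[Q(∛875, ω) : Q] = 6

[Q(∛875):Q] = 3 (min poly x^3 - 875, irreducible since 875 is not a perfect cube). [Q(ω):Q] = 2 (min poly x^2 + x + 1). Since Q(∛875) ⊂ R and ω ∉ R, we have ω ∉ Q(∛875), so x^2 + x + 1 remains irreducible over Q(∛875) and [Q(∛875, ω) : Q(∛875)] = 2. By the tower law, [Q(∛875, ω) : Q] = 3 · 2 = 6. (In fact Q(∛875, ω) is the splitting field of x^3 - 875 over Q.)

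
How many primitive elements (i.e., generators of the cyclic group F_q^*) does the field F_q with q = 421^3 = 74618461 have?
There are φ(74618460) = 17055360 primitive elements

F_q^* is cyclic of order q - 1 = 74618460. A cyclic group of order m has exactly φ(m) generators. Here m = 74618460 = 2^2 · 3^2 · 5 · 7 · 59221, so the number of primitive elements is φ(74618460) = 17055360.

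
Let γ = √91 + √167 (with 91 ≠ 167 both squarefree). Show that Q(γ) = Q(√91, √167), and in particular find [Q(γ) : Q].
[Q(γ) : Q] = 4 (equivalently, Q(γ) = Q(√91, √167))

Obviously Q(γ) ⊆ Q(√91, √167), and [Q(√91, √167):Q] = 4 (since 91, 167 are distinct squarefree integers > 1 with 15197 not a perfect square). To show equality we compute the minimal polynomial of γ. From γ = √91 + √167: γ^2 = 91 + 2√(15197) + 167 = 258 + 2√(15197), so γ^2 - 258 = 2√(15197); squaring, (γ^2 - 258)^2 = 4·15197, i.e. γ^4 - 516γ^2 + 66564 - 60788 = 0, i.e. γ^4 - 516γ^2 + 5776 = 0. So γ is a root of x^4 - 516x^2 + 5776. This polynomial is irreducible over Q: it has no rational root (each ±√91 ± √167 is irrational), and any factorization into two quadratics over Q would force √(15197) ∈ Q (pairing opposite roots) or √91, √167 ∈ Q (other pairings), all impossible. Hence [Q(γ):Q] = 4 = [Q(√91, √167):Q], so Q(γ) = Q(√91, √167).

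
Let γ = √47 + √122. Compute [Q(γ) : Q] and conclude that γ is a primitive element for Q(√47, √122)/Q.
[Q(γ) : Q] = 4 (equivalently, Q(γ) = Q(√47, √122))

Obviously Q(γ) ⊆ Q(√47, √122), and [Q(√47, √122):Q] = 4 (since 47, 122 are distinct squarefree integers > 1 with 5734 not a perfect square). To show equality we compute the minimal polynomial of γ. From γ = √47 + √122: γ^2 = 47 + 2√(5734) + 122 = 169 + 2√(5734), so γ^2 - 169 = 2√(5734); squaring, (γ^2 - 169)^2 = 4·5734, i.e. γ^4 - 338γ^2 + 28561 - 22936 = 0, i.e. γ^4 - 338γ^2 + 5625 = 0. So γ is a root of x^4 - 338x^2 + 5625. This polynomial is irreducible over Q: it has no rational root (each ±√47 ± √122 is irrational), and any factorization into two quadratics over Q would force √(5734) ∈ Q (pairing opposite roots) or √47, √122 ∈ Q (other pairings), all impossible. Hence [Q(γ):Q] = 4 = [Q(√47, √122):Q], so Q(γ) = Q(√47, √122).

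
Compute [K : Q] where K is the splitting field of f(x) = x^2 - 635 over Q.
[K : Q] = 2

f(x) = x^2 - 635 factors as (x - √635)(x + √635). The splitting field is K = Q(√635). Since 635 is squarefree and > 1, it is not a perfect square, so x^2 - 635 is irreducible over Q and [Q(√635) : Q] = 2. Hence [K : Q] = 2.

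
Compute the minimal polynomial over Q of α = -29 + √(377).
m_α(x) = x^2 + 58x + 464

From α + 29 = √(377), squaring gives (α + 29)^2 = 377, i.e. α^2 + 58α + 841 = 377, so α^2 + 58α + 464 = 0. The discriminant of x^2 + 58x + 464 is (58)^2 - 4·(464) = 3364 - 1856 = 1508, and 4·(377) is not a perfect square in Q since 377 is squarefree and ≠ 1. Hence x^2 + 58x + 464 is irreducible over Q and is the minimal polynomial of α.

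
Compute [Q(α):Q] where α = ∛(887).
[Q(α):Q] = 3

The minimal polynomial of α is x^3 - 887, irreducible over Q since 887 is not a perfect cube (so x^3 - 887 has no rational root). Hence [Q(α):Q] = deg(m_α) = 3.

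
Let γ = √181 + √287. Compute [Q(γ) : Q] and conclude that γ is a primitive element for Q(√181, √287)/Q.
[Q(γ) : Q] = 4 (equivalently, Q(γ) = Q(√181, √287))

Obviously Q(γ) ⊆ Q(√181, √287), and [Q(√181, √287):Q] = 4 (since 181, 287 are distinct squarefree integers > 1 with 51947 not a perfect square). To show equality we compute the minimal polynomial of γ. From γ = √181 + √287: γ^2 = 181 + 2√(51947) + 287 = 468 + 2√(51947), so γ^2 - 468 = 2√(51947); squaring, (γ^2 - 468)^2 = 4·51947, i.e. γ^4 - 936γ^2 + 219024 - 207788 = 0, i.e. γ^4 - 936γ^2 + 11236 = 0. So γ is a root of x^4 - 936x^2 + 11236. This polynomial is irreducible over Q: it has no rational root (each ±√181 ± √287 is irrational), and any factorization into two quadratics over Q would force √(51947) ∈ Q (pairing opposite roots) or √181, √287 ∈ Q (other pairings), all impossible. Hence [Q(γ):Q] = 4 = [Q(√181, √287):Q], so Q(γ) = Q(√181, √287).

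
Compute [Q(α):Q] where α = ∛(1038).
[Q(α):Q] = 3

The minimal polynomial of α is x^3 - 1038, irreducible over Q since 1038 is not a perfect cube (so x^3 - 1038 has no rational root). Hence [Q(α):Q] = deg(m_α) = 3.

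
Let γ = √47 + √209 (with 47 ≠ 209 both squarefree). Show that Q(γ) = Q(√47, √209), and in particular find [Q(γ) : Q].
[Q(γ) : Q] = 4 (equivalently, Q(γ) = Q(√47, √209))

Obviously Q(γ) ⊆ Q(√47, √209), and [Q(√47, √209):Q] = 4 (since 47, 209 are distinct squarefree integers > 1 with 9823 not a perfect square). To show equality we compute the minimal polynomial of γ. From γ = √47 + √209: γ^2 = 47 + 2√(9823) + 209 = 256 + 2√(9823), so γ^2 - 256 = 2√(9823); squaring, (γ^2 - 256)^2 = 4·9823, i.e. γ^4 - 512γ^2 + 65536 - 39292 = 0, i.e. γ^4 - 512γ^2 + 26244 = 0. So γ is a root of x^4 - 512x^2 + 26244. This polynomial is irreducible over Q: it has no rational root (each ±√47 ± √209 is irrational), and any factorization into two quadratics over Q would force √(9823) ∈ Q (pairing opposite roots) or √47, √209 ∈ Q (other pairings), all impossible. Hence [Q(γ):Q] = 4 = [Q(√47, √209):Q], so Q(γ) = Q(√47, √209).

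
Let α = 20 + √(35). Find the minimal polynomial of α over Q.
m_α(x) = x^2 - 40x + 365

From α - 20 = √(35), squaring gives (α - 20)^2 = 35, i.e. α^2 - 40α + 400 = 35, so α^2 - 40α + 365 = 0. The discriminant of x^2 - 40x + 365 is (-40)^2 - 4·(365) = 1600 - 1460 = 140, and 4·(35) is not a perfect square in Q since 35 is squarefree and ≠ 1. Hence x^2 - 40x + 365 is irreducible over Q and is the minimal polynomial of α.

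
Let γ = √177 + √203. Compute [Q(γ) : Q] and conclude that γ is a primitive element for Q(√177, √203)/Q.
[Q(γ) : Q] = 4 (equivalently, Q(γ) = Q(√177, √203))

Obviously Q(γ) ⊆ Q(√177, √203), and [Q(√177, √203):Q] = 4 (since 177, 203 are distinct squarefree integers > 1 with 35931 not a perfect square). To show equality we compute the minimal polynomial of γ. From γ = √177 + √203: γ^2 = 177 + 2√(35931) + 203 = 380 + 2√(35931), so γ^2 - 380 = 2√(35931); squaring, (γ^2 - 380)^2 = 4·35931, i.e. γ^4 - 760γ^2 + 144400 - 143724 = 0, i.e. γ^4 - 760γ^2 + 676 = 0. So γ is a root of x^4 - 760x^2 + 676. This polynomial is irreducible over Q: it has no rational root (each ±√177 ± √203 is irrational), and any factorization into two quadratics over Q would force √(35931) ∈ Q (pairing opposite roots) or √177, √203 ∈ Q (other pairings), all impossible. Hence [Q(γ):Q] = 4 = [Q(√177, √203):Q], so Q(γ) = Q(√177, √203).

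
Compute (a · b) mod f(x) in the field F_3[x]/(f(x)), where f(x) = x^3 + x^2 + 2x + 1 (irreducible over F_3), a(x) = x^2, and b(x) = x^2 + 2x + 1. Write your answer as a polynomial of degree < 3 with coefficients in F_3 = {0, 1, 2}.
a · b ≡ x^2 + 2 (mod f(x))

Multiply in F_3[x]: a(x)·b(x) = (x^2)·(x^2 + 2x + 1) = x^4 + 2x^3 + x^2. This has degree ≥ 3, so divide by f(x) over F_3: x^4 + 2x^3 + x^2 = (x + 1)·(x^3 + x^2 + 2x + 1) + (x^2 + 2). Hence a·b ≡ x^2 + 2 (mod f). (F_3[x]/(f) is a field with 3^3 = 27 elements since f is irreducible of degree 3.)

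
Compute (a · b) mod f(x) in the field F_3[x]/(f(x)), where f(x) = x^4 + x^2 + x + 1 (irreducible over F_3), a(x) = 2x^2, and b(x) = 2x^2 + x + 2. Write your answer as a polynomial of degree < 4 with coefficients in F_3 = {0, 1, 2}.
a · b ≡ 2x^3 + 2x + 2 (mod f(x))

Multiply in F_3[x]: a(x)·b(x) = (2x^2)·(2x^2 + x + 2) = x^4 + 2x^3 + x^2. This has degree ≥ 4, so divide by f(x) over F_3: x^4 + 2x^3 + x^2 = (1)·(x^4 + x^2 + x + 1) + (2x^3 + 2x + 2). Hence a·b ≡ 2x^3 + 2x + 2 (mod f). (F_3[x]/(f) is a field with 3^4 = 81 elements since f is irreducible of degree 4.)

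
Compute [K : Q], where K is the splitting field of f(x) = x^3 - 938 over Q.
[K : Q] = 6

The roots of x^3 - 938 are ∛938, ω∛938, ω^2∛938 where ω = e^(2πi/3) is a primitive cube root of unity, so K = Q(∛938, ω). Now [Q(∛938):Q] = 3 (since 938 is not a perfect cube, x^3 - 938 is irreducible) and [Q(ω):Q] = 2. Both 2 and 3 divide [K:Q], and [K:Q] ≤ 3·2 = 6, so [K:Q] = 6. (Equivalently: Q(∛938) ⊂ R but ω ∉ R, so [K : Q(∛938)] = 2.)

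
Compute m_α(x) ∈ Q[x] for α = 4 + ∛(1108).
m_α(x) = x^3 - 12x^2 + 48x - 1172

Set β = α - 4 = ∛(1108), so β^3 = 1108. Then (α - 4)^3 - 1108 = 0, i.e. α is a root of g(x) = (x - 4)^3 - 1108 = x^3 - 12x^2 + 48x - 1172. Since g(x) = h(x - 4) where h(x) = x^3 - 1108, and h is irreducible over Q (because 1108 is not a perfect cube, so h has no rational root, and a monic cubic with no rational root is irreducible), g is also irreducible (irreducibility is preserved under the substitution x → x - 4). Hence m_α(x) = x^3 - 12x^2 + 48x - 1172.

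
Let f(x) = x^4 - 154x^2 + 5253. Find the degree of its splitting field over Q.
[K : Q] = 4

Solving the quadratic in x^2: x^2 = (154 ± √(154^2 - 4·5253))/2 = (154 ± √2704)/2 = (154 ± 52)/2, giving x^2 = 103 or x^2 = 51. So f(x) = (x^2 - 103)(x^2 - 51) and the roots of f are ±√103, ±√51. Hence the splitting field is K = Q(√103, √51). Since 103 and 51 are distinct squarefree integers > 1, their product 5253 is not a perfect square, so √51 ∉ Q(√103). By the tower law [K:Q] = [Q(√103,√51):Q(√103)] · [Q(√103):Q] = 2 · 2 = 4.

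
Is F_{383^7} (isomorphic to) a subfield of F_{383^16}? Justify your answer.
No: F_{383^7} is not a subfield of F_{383^16}

F_{p^m} embeds in F_{p^n} iff m | n. Here 7 ∤ 16 (since 16 = 2·7 + 2 with remainder 2 ≠ 0), so F_{383^7} is not a subfield of F_{383^16}. Equivalently: if it were, the tower law would give 7 = [F_{383^7}:F_383] dividing [F_{383^16}:F_383] = 16, contradiction.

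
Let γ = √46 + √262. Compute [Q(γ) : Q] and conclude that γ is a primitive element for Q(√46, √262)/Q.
[Q(γ) : Q] = 4 (equivalently, Q(γ) = Q(√46, √262))

Obviously Q(γ) ⊆ Q(√46, √262), and [Q(√46, √262):Q] = 4 (since 46, 262 are distinct squarefree integers > 1 with 12052 not a perfect square). To show equality we compute the minimal polynomial of γ. From γ = √46 + √262: γ^2 = 46 + 2√(12052) + 262 = 308 + 2√(12052), so γ^2 - 308 = 2√(12052); squaring, (γ^2 - 308)^2 = 4·12052, i.e. γ^4 - 616γ^2 + 94864 - 48208 = 0, i.e. γ^4 - 616γ^2 + 46656 = 0. So γ is a root of x^4 - 616x^2 + 46656. This polynomial is irreducible over Q: it has no rational root (each ±√46 ± √262 is irrational), and any factorization into two quadratics over Q would force √(12052) ∈ Q (pairing opposite roots) or √46, √262 ∈ Q (other pairings), all impossible. Hence [Q(γ):Q] = 4 = [Q(√46, √262):Q], so Q(γ) = Q(√46, √262).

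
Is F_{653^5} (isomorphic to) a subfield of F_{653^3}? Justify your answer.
No: F_{653^5} is not a subfield of F_{653^3}

F_{p^m} embeds in F_{p^n} iff m | n. Here 5 ∤ 3 (since 3 = 0·5 + 3 with remainder 3 ≠ 0), so F_{653^5} is not a subfield of F_{653^3}. Equivalently: if it were, the tower law would give 5 = [F_{653^5}:F_653] dividing [F_{653^3}:F_653] = 3, contradiction.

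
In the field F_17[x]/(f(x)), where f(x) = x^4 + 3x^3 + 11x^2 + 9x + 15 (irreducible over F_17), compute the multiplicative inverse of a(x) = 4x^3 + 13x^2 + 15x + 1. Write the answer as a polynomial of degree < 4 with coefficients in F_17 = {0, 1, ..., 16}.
a(x)^(-1) ≡ 14x^3 + 2x^2 + 14x + 16 (mod f(x))

Since f is irreducible over F_17, F_17[x]/(f) is a field and a(x) ≠ 0 has an inverse. Apply the extended Euclidean algorithm to f(x) and a(x) in F_17[x]: f(x) = (13x + 1)·a(x) + (7x^2 + 15x + 14);  a(x) = (3x + 10)·(7x^2 + 15x + 14) + (10x + 14);  (7x^2 + 15x + 14) = (16x + 8)·(10x + 14) + (4). The last nonzero remainder is the constant 4 = gcd(f, a) in F_17. Back-substituting through the division chain expresses 4 = s(x)·a(x) + t(x)·f(x) with s(x) ≡ 5x^3 + 8x^2 + 5x + 13 (mod f), so (5x^3 + 8x^2 + 5x + 13)·a(x) ≡ 4 (mod f). Multiplying by 4^(-1) ≡ 13 in F_17 gives a(x)^(-1) ≡ 13·(5x^3 + 8x^2 + 5x + 13) ≡ 14x^3 + 2x^2 + 14x + 16 (mod f). Check: (4x^3 + 13x^2 + 15x + 1)·(14x^3 + 2x^2 + 14x + 16) = 5x^6 + 3x^5 + 3x^4 + x^3 + 12x^2 + 16x + 16 ≡ 1 (mod x^4 + 3x^3 + 11x^2 + 9x + 15).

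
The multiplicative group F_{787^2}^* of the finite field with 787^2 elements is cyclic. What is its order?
|F_{787^2}^*| = 619368

F_{787^2} has 787^2 = 619369 elements; its multiplicative group consists of all nonzero elements, so |F_{787^2}^*| = 619369 - 1 = 619368. (It is cyclic since any finite subgroup of the multiplicative group of a field is cyclic.)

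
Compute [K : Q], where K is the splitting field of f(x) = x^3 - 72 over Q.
[K : Q] = 6

The roots of x^3 - 72 are ∛72, ω∛72, ω^2∛72 where ω = e^(2πi/3) is a primitive cube root of unity, so K = Q(∛72, ω). Now [Q(∛72):Q] = 3 (since 72 is not a perfect cube, x^3 - 72 is irreducible) and [Q(ω):Q] = 2. Both 2 and 3 divide [K:Q], and [K:Q] ≤ 3·2 = 6, so [K:Q] = 6. (Equivalently: Q(∛72) ⊂ R but ω ∉ R, so [K : Q(∛72)] = 2.)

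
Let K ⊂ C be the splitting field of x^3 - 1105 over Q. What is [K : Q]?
[K : Q] = 6

The roots of x^3 - 1105 are ∛1105, ω∛1105, ω^2∛1105 where ω = e^(2πi/3) is a primitive cube root of unity, so K = Q(∛1105, ω). Now [Q(∛1105):Q] = 3 (since 1105 is not a perfect cube, x^3 - 1105 is irreducible) and [Q(ω):Q] = 2. Both 2 and 3 divide [K:Q], and [K:Q] ≤ 3·2 = 6, so [K:Q] = 6. (Equivalently: Q(∛1105) ⊂ R but ω ∉ R, so [K : Q(∛1105)] = 2.)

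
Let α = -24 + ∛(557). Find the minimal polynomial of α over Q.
m_α(x) = x^3 + 72x^2 + 1728x + 13267

Set β = α + 24 = ∛(557), so β^3 = 557. Then (α + 24)^3 - 557 = 0, i.e. α is a root of g(x) = (x + 24)^3 - 557 = x^3 + 72x^2 + 1728x + 13267. Since g(x) = h(x + 24) where h(x) = x^3 - 557, and h is irreducible over Q (because 557 is not a perfect cube, so h has no rational root, and a monic cubic with no rational root is irreducible), g is also irreducible (irreducibility is preserved under the substitution x → x + 24). Hence m_α(x) = x^3 + 72x^2 + 1728x + 13267.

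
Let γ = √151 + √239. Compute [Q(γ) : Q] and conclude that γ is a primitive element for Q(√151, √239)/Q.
[Q(γ) : Q] = 4 (equivalently, Q(γ) = Q(√151, √239))

Obviously Q(γ) ⊆ Q(√151, √239), and [Q(√151, √239):Q] = 4 (since 151, 239 are distinct squarefree integers > 1 with 36089 not a perfect square). To show equality we compute the minimal polynomial of γ. From γ = √151 + √239: γ^2 = 151 + 2√(36089) + 239 = 390 + 2√(36089), so γ^2 - 390 = 2√(36089); squaring, (γ^2 - 390)^2 = 4·36089, i.e. γ^4 - 780γ^2 + 152100 - 144356 = 0, i.e. γ^4 - 780γ^2 + 7744 = 0. So γ is a root of x^4 - 780x^2 + 7744. This polynomial is irreducible over Q: it has no rational root (each ±√151 ± √239 is irrational), and any factorization into two quadratics over Q would force √(36089) ∈ Q (pairing opposite roots) or √151, √239 ∈ Q (other pairings), all impossible. Hence [Q(γ):Q] = 4 = [Q(√151, √239):Q], so Q(γ) = Q(√151, √239).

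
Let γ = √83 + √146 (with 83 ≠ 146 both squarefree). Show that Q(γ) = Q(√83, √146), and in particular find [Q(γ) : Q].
[Q(γ) : Q] = 4 (equivalently, Q(γ) = Q(√83, √146))

Obviously Q(γ) ⊆ Q(√83, √146), and [Q(√83, √146):Q] = 4 (since 83, 146 are distinct squarefree integers > 1 with 12118 not a perfect square). To show equality we compute the minimal polynomial of γ. From γ = √83 + √146: γ^2 = 83 + 2√(12118) + 146 = 229 + 2√(12118), so γ^2 - 229 = 2√(12118); squaring, (γ^2 - 229)^2 = 4·12118, i.e. γ^4 - 458γ^2 + 52441 - 48472 = 0, i.e. γ^4 - 458γ^2 + 3969 = 0. So γ is a root of x^4 - 458x^2 + 3969. This polynomial is irreducible over Q: it has no rational root (each ±√83 ± √146 is irrational), and any factorization into two quadratics over Q would force √(12118) ∈ Q (pairing opposite roots) or √83, √146 ∈ Q (other pairings), all impossible. Hence [Q(γ):Q] = 4 = [Q(√83, √146):Q], so Q(γ) = Q(√83, √146).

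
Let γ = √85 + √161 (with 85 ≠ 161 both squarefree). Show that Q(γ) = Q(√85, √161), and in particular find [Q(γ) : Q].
[Q(γ) : Q] = 4 (equivalently, Q(γ) = Q(√85, √161))

Obviously Q(γ) ⊆ Q(√85, √161), and [Q(√85, √161):Q] = 4 (since 85, 161 are distinct squarefree integers > 1 with 13685 not a perfect square). To show equality we compute the minimal polynomial of γ. From γ = √85 + √161: γ^2 = 85 + 2√(13685) + 161 = 246 + 2√(13685), so γ^2 - 246 = 2√(13685); squaring, (γ^2 - 246)^2 = 4·13685, i.e. γ^4 - 492γ^2 + 60516 - 54740 = 0, i.e. γ^4 - 492γ^2 + 5776 = 0. So γ is a root of x^4 - 492x^2 + 5776. This polynomial is irreducible over Q: it has no rational root (each ±√85 ± √161 is irrational), and any factorization into two quadratics over Q would force √(13685) ∈ Q (pairing opposite roots) or √85, √161 ∈ Q (other pairings), all impossible. Hence [Q(γ):Q] = 4 = [Q(√85, √161):Q], so Q(γ) = Q(√85, √161).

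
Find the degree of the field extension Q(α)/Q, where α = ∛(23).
[Q(α):Q] = 3

The minimal polynomial of α is x^3 - 23, irreducible over Q since 23 is not a perfect cube (so x^3 - 23 has no rational root). Hence [Q(α):Q] = deg(m_α) = 3.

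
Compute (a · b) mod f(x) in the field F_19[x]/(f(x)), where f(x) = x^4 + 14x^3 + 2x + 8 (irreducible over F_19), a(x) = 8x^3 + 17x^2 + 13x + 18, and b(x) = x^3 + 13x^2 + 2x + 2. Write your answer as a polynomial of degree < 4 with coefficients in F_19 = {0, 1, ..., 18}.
a · b ≡ 5x^3 + 3x^2 + 8x + 13 (mod f(x))

Multiply in F_19[x]: a(x)·b(x) = (8x^3 + 17x^2 + 13x + 18)·(x^3 + 13x^2 + 2x + 2) = 8x^6 + 7x^5 + 3x^4 + 9x^3 + 9x^2 + 5x + 17. This has degree ≥ 4, so divide by f(x) over F_19: 8x^6 + 7x^5 + 3x^4 + 9x^3 + 9x^2 + 5x + 17 = (8x^2 + 9x + 10)·(x^4 + 14x^3 + 2x + 8) + (5x^3 + 3x^2 + 8x + 13). Hence a·b ≡ 5x^3 + 3x^2 + 8x + 13 (mod f). (F_19[x]/(f) is a field with 19^4 = 130321 elements since f is irreducible of degree 4.)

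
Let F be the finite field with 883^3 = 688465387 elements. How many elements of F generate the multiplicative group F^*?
There are φ(688465386) = 196703640 primitive elements

F_q^* is cyclic of order q - 1 = 688465386. A cyclic group of order m has exactly φ(m) generators. Here m = 688465386 = 2 · 3^3 · 7^2 · 260191, so the number of primitive elements is φ(688465386) = 196703640.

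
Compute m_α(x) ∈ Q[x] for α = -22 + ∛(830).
m_α(x) = x^3 + 66x^2 + 1452x + 9818

Set β = α + 22 = ∛(830), so β^3 = 830. Then (α + 22)^3 - 830 = 0, i.e. α is a root of g(x) = (x + 22)^3 - 830 = x^3 + 66x^2 + 1452x + 9818. Since g(x) = h(x + 22) where h(x) = x^3 - 830, and h is irreducible over Q (because 830 is not a perfect cube, so h has no rational root, and a monic cubic with no rational root is irreducible), g is also irreducible (irreducibility is preserved under the substitution x → x + 22). Hence m_α(x) = x^3 + 66x^2 + 1452x + 9818.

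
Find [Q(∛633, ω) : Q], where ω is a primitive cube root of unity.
[Q(∛633, ω) : Q] = 6

[Q(∛633):Q] = 3 (min poly x^3 - 633, irreducible since 633 is not a perfect cube). [Q(ω):Q] = 2 (min poly x^2 + x + 1). Since Q(∛633) ⊂ R and ω ∉ R, we have ω ∉ Q(∛633), so x^2 + x + 1 remains irreducible over Q(∛633) and [Q(∛633, ω) : Q(∛633)] = 2. By the tower law, [Q(∛633, ω) : Q] = 3 · 2 = 6. (In fact Q(∛633, ω) is the splitting field of x^3 - 633 over Q.)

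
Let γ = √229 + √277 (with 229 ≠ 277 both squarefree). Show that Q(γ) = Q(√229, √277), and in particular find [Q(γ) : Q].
[Q(γ) : Q] = 4 (equivalently, Q(γ) = Q(√229, √277))

Obviously Q(γ) ⊆ Q(√229, √277), and [Q(√229, √277):Q] = 4 (since 229, 277 are distinct squarefree integers > 1 with 63433 not a perfect square). To show equality we compute the minimal polynomial of γ. From γ = √229 + √277: γ^2 = 229 + 2√(63433) + 277 = 506 + 2√(63433), so γ^2 - 506 = 2√(63433); squaring, (γ^2 - 506)^2 = 4·63433, i.e. γ^4 - 1012γ^2 + 256036 - 253732 = 0, i.e. γ^4 - 1012γ^2 + 2304 = 0. So γ is a root of x^4 - 1012x^2 + 2304. This polynomial is irreducible over Q: it has no rational root (each ±√229 ± √277 is irrational), and any factorization into two quadratics over Q would force √(63433) ∈ Q (pairing opposite roots) or √229, √277 ∈ Q (other pairings), all impossible. Hence [Q(γ):Q] = 4 = [Q(√229, √277):Q], so Q(γ) = Q(√229, √277).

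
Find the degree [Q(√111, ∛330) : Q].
[Q(√111, ∛330) : Q] = 6

Let L = Q(√111, ∛330). Since Q(√111) ⊂ L and [Q(√111):Q] = 2, the tower law gives 2 | [L:Q]. Likewise Q(∛330) ⊂ L with [Q(∛330):Q] = 3 (because 330 is not a perfect cube), so 3 | [L:Q]. As gcd(2,3) = 1, [L:Q] is divisible by 6. Conversely L is generated over Q by √111 and ∛330, so [L:Q] ≤ 2·3 = 6. Therefore [Q(√111, ∛330) : Q] = 6.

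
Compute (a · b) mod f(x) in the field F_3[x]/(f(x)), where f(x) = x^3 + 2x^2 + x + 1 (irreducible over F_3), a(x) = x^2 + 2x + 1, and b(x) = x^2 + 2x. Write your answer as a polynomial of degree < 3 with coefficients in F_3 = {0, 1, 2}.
a · b ≡ 2x + 1 (mod f(x))

Multiply in F_3[x]: a(x)·b(x) = (x^2 + 2x + 1)·(x^2 + 2x) = x^4 + x^3 + 2x^2 + 2x. This has degree ≥ 3, so divide by f(x) over F_3: x^4 + x^3 + 2x^2 + 2x = (x + 2)·(x^3 + 2x^2 + x + 1) + (2x + 1). Hence a·b ≡ 2x + 1 (mod f). (F_3[x]/(f) is a field with 3^3 = 27 elements since f is irreducible of degree 3.)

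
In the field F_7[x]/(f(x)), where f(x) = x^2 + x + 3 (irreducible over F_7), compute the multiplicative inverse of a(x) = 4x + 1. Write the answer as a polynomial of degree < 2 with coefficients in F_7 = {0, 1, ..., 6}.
a(x)^(-1) ≡ x + 6 (mod f(x))

Since f is irreducible over F_7, F_7[x]/(f) is a field and a(x) ≠ 0 has an inverse. Apply the extended Euclidean algorithm to f(x) and a(x) in F_7[x]: f(x) = (2x + 5)·a(x) + (5). The last nonzero remainder is the constant 5 = gcd(f, a) in F_7. Back-substituting through the division chain expresses 5 = s(x)·a(x) + t(x)·f(x) with s(x) ≡ 5x + 2 (mod f), so (5x + 2)·a(x) ≡ 5 (mod f). Multiplying by 5^(-1) ≡ 3 in F_7 gives a(x)^(-1) ≡ 3·(5x + 2) ≡ x + 6 (mod f). Check: (4x + 1)·(x + 6) = 4x^2 + 4x + 6 ≡ 1 (mod x^2 + x + 3).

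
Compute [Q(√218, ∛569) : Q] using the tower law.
[Q(√218, ∛569) : Q] = 6

Let L = Q(√218, ∛569). Since Q(√218) ⊂ L and [Q(√218):Q] = 2, the tower law gives 2 | [L:Q]. Likewise Q(∛569) ⊂ L with [Q(∛569):Q] = 3 (because 569 is not a perfect cube), so 3 | [L:Q]. As gcd(2,3) = 1, [L:Q] is divisible by 6. Conversely L is generated over Q by √218 and ∛569, so [L:Q] ≤ 2·3 = 6. Therefore [Q(√218, ∛569) : Q] = 6.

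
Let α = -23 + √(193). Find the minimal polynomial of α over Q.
m_α(x) = x^2 + 46x + 336

From α + 23 = √(193), squaring gives (α + 23)^2 = 193, i.e. α^2 + 46α + 529 = 193, so α^2 + 46α + 336 = 0. The discriminant of x^2 + 46x + 336 is (46)^2 - 4·(336) = 2116 - 1344 = 772, and 4·(193) is not a perfect square in Q since 193 is squarefree and ≠ 1. Hence x^2 + 46x + 336 is irreducible over Q and is the minimal polynomial of α.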